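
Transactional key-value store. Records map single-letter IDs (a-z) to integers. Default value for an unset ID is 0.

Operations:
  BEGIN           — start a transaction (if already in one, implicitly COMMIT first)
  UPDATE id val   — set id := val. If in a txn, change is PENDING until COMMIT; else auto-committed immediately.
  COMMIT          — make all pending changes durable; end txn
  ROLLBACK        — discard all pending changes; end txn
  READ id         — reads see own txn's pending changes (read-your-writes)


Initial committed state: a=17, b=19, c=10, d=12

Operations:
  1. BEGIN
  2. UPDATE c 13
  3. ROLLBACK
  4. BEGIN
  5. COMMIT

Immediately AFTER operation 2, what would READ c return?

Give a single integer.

Answer: 13

Derivation:
Initial committed: {a=17, b=19, c=10, d=12}
Op 1: BEGIN: in_txn=True, pending={}
Op 2: UPDATE c=13 (pending; pending now {c=13})
After op 2: visible(c) = 13 (pending={c=13}, committed={a=17, b=19, c=10, d=12})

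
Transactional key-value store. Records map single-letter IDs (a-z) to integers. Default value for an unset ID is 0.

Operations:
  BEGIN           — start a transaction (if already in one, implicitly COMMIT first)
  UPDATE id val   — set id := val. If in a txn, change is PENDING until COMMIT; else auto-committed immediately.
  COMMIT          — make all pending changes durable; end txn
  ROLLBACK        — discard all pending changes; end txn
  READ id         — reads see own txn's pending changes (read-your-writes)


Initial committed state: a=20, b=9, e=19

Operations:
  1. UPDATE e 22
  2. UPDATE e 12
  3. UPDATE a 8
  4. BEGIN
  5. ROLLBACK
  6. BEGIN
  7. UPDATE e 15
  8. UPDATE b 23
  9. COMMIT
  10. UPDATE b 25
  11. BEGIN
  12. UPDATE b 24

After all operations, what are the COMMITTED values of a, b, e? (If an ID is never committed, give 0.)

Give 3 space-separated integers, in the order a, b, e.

Answer: 8 25 15

Derivation:
Initial committed: {a=20, b=9, e=19}
Op 1: UPDATE e=22 (auto-commit; committed e=22)
Op 2: UPDATE e=12 (auto-commit; committed e=12)
Op 3: UPDATE a=8 (auto-commit; committed a=8)
Op 4: BEGIN: in_txn=True, pending={}
Op 5: ROLLBACK: discarded pending []; in_txn=False
Op 6: BEGIN: in_txn=True, pending={}
Op 7: UPDATE e=15 (pending; pending now {e=15})
Op 8: UPDATE b=23 (pending; pending now {b=23, e=15})
Op 9: COMMIT: merged ['b', 'e'] into committed; committed now {a=8, b=23, e=15}
Op 10: UPDATE b=25 (auto-commit; committed b=25)
Op 11: BEGIN: in_txn=True, pending={}
Op 12: UPDATE b=24 (pending; pending now {b=24})
Final committed: {a=8, b=25, e=15}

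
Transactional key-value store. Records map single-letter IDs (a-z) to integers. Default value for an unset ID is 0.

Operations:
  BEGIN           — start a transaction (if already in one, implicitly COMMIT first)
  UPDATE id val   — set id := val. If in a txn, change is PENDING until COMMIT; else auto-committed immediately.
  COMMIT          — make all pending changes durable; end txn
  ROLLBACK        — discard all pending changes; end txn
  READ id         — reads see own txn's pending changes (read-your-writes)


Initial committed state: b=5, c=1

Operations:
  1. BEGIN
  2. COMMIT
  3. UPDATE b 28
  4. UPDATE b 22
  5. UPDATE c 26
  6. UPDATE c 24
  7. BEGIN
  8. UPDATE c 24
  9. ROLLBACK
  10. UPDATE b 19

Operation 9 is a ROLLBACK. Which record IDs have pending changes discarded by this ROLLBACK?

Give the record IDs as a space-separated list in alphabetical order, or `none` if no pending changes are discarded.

Answer: c

Derivation:
Initial committed: {b=5, c=1}
Op 1: BEGIN: in_txn=True, pending={}
Op 2: COMMIT: merged [] into committed; committed now {b=5, c=1}
Op 3: UPDATE b=28 (auto-commit; committed b=28)
Op 4: UPDATE b=22 (auto-commit; committed b=22)
Op 5: UPDATE c=26 (auto-commit; committed c=26)
Op 6: UPDATE c=24 (auto-commit; committed c=24)
Op 7: BEGIN: in_txn=True, pending={}
Op 8: UPDATE c=24 (pending; pending now {c=24})
Op 9: ROLLBACK: discarded pending ['c']; in_txn=False
Op 10: UPDATE b=19 (auto-commit; committed b=19)
ROLLBACK at op 9 discards: ['c']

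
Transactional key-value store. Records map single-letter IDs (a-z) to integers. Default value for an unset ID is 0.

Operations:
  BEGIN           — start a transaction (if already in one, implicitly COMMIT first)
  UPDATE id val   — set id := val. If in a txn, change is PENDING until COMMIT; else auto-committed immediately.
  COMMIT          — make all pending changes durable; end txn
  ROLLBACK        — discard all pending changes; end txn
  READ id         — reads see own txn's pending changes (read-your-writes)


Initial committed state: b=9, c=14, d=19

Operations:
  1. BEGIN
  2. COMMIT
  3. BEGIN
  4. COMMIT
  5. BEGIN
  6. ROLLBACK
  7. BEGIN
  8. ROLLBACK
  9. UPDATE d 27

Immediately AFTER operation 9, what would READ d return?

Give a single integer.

Answer: 27

Derivation:
Initial committed: {b=9, c=14, d=19}
Op 1: BEGIN: in_txn=True, pending={}
Op 2: COMMIT: merged [] into committed; committed now {b=9, c=14, d=19}
Op 3: BEGIN: in_txn=True, pending={}
Op 4: COMMIT: merged [] into committed; committed now {b=9, c=14, d=19}
Op 5: BEGIN: in_txn=True, pending={}
Op 6: ROLLBACK: discarded pending []; in_txn=False
Op 7: BEGIN: in_txn=True, pending={}
Op 8: ROLLBACK: discarded pending []; in_txn=False
Op 9: UPDATE d=27 (auto-commit; committed d=27)
After op 9: visible(d) = 27 (pending={}, committed={b=9, c=14, d=27})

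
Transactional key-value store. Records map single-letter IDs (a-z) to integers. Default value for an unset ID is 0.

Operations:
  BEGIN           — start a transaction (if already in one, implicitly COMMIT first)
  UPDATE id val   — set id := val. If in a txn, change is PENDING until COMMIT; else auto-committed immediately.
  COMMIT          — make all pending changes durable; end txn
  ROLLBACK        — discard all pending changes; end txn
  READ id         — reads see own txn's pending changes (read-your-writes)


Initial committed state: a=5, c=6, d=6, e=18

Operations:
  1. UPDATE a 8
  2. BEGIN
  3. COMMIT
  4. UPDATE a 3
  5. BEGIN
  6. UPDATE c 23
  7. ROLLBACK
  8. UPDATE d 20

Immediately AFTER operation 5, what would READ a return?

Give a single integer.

Answer: 3

Derivation:
Initial committed: {a=5, c=6, d=6, e=18}
Op 1: UPDATE a=8 (auto-commit; committed a=8)
Op 2: BEGIN: in_txn=True, pending={}
Op 3: COMMIT: merged [] into committed; committed now {a=8, c=6, d=6, e=18}
Op 4: UPDATE a=3 (auto-commit; committed a=3)
Op 5: BEGIN: in_txn=True, pending={}
After op 5: visible(a) = 3 (pending={}, committed={a=3, c=6, d=6, e=18})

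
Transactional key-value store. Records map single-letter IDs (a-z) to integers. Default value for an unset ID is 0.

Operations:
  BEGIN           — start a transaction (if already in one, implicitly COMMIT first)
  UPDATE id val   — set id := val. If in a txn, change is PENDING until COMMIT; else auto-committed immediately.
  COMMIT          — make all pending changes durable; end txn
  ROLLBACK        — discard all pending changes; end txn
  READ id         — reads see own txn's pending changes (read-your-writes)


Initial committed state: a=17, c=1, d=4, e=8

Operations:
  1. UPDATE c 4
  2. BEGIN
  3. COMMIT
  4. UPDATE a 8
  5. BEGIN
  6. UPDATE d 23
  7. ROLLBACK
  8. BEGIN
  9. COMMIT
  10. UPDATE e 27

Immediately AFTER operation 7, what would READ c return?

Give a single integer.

Answer: 4

Derivation:
Initial committed: {a=17, c=1, d=4, e=8}
Op 1: UPDATE c=4 (auto-commit; committed c=4)
Op 2: BEGIN: in_txn=True, pending={}
Op 3: COMMIT: merged [] into committed; committed now {a=17, c=4, d=4, e=8}
Op 4: UPDATE a=8 (auto-commit; committed a=8)
Op 5: BEGIN: in_txn=True, pending={}
Op 6: UPDATE d=23 (pending; pending now {d=23})
Op 7: ROLLBACK: discarded pending ['d']; in_txn=False
After op 7: visible(c) = 4 (pending={}, committed={a=8, c=4, d=4, e=8})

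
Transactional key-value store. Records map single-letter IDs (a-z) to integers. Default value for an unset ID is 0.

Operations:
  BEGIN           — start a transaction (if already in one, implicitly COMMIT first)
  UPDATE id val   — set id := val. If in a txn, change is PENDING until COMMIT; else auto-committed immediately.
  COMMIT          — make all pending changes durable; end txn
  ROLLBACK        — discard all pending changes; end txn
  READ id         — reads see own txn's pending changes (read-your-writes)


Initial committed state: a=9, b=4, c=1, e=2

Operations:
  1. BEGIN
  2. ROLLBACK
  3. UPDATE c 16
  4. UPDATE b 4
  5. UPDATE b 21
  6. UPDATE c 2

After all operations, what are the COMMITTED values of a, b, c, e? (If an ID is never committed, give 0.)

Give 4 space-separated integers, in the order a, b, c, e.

Initial committed: {a=9, b=4, c=1, e=2}
Op 1: BEGIN: in_txn=True, pending={}
Op 2: ROLLBACK: discarded pending []; in_txn=False
Op 3: UPDATE c=16 (auto-commit; committed c=16)
Op 4: UPDATE b=4 (auto-commit; committed b=4)
Op 5: UPDATE b=21 (auto-commit; committed b=21)
Op 6: UPDATE c=2 (auto-commit; committed c=2)
Final committed: {a=9, b=21, c=2, e=2}

Answer: 9 21 2 2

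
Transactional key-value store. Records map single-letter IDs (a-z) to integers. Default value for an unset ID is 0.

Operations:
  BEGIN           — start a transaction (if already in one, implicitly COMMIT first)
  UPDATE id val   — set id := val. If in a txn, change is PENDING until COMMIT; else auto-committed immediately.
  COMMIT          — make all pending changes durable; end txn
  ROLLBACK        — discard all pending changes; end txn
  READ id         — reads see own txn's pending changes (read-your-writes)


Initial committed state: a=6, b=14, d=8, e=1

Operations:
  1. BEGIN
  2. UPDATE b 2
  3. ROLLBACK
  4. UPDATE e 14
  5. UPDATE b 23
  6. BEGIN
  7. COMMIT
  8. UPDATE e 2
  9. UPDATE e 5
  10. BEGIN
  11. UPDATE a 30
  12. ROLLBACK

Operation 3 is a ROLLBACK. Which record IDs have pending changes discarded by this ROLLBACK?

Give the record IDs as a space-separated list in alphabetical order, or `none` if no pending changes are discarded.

Answer: b

Derivation:
Initial committed: {a=6, b=14, d=8, e=1}
Op 1: BEGIN: in_txn=True, pending={}
Op 2: UPDATE b=2 (pending; pending now {b=2})
Op 3: ROLLBACK: discarded pending ['b']; in_txn=False
Op 4: UPDATE e=14 (auto-commit; committed e=14)
Op 5: UPDATE b=23 (auto-commit; committed b=23)
Op 6: BEGIN: in_txn=True, pending={}
Op 7: COMMIT: merged [] into committed; committed now {a=6, b=23, d=8, e=14}
Op 8: UPDATE e=2 (auto-commit; committed e=2)
Op 9: UPDATE e=5 (auto-commit; committed e=5)
Op 10: BEGIN: in_txn=True, pending={}
Op 11: UPDATE a=30 (pending; pending now {a=30})
Op 12: ROLLBACK: discarded pending ['a']; in_txn=False
ROLLBACK at op 3 discards: ['b']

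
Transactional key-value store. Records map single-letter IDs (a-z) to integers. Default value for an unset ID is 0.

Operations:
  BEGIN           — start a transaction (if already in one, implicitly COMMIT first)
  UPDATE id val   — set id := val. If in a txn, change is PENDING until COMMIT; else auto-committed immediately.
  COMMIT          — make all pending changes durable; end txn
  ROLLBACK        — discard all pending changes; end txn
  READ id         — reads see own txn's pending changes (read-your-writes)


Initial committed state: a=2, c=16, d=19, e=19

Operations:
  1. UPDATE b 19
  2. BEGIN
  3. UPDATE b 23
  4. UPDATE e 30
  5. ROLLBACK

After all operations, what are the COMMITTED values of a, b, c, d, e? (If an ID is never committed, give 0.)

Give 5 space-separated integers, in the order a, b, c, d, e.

Answer: 2 19 16 19 19

Derivation:
Initial committed: {a=2, c=16, d=19, e=19}
Op 1: UPDATE b=19 (auto-commit; committed b=19)
Op 2: BEGIN: in_txn=True, pending={}
Op 3: UPDATE b=23 (pending; pending now {b=23})
Op 4: UPDATE e=30 (pending; pending now {b=23, e=30})
Op 5: ROLLBACK: discarded pending ['b', 'e']; in_txn=False
Final committed: {a=2, b=19, c=16, d=19, e=19}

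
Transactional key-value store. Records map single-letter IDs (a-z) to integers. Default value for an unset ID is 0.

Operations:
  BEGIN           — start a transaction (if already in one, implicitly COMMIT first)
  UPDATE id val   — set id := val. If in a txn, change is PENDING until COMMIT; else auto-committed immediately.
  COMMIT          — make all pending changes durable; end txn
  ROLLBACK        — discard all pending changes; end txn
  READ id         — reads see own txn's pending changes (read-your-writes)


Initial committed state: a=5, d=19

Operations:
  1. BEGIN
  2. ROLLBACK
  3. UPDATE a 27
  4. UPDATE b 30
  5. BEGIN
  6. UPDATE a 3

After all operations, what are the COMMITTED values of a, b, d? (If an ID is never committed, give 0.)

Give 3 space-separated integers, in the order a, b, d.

Answer: 27 30 19

Derivation:
Initial committed: {a=5, d=19}
Op 1: BEGIN: in_txn=True, pending={}
Op 2: ROLLBACK: discarded pending []; in_txn=False
Op 3: UPDATE a=27 (auto-commit; committed a=27)
Op 4: UPDATE b=30 (auto-commit; committed b=30)
Op 5: BEGIN: in_txn=True, pending={}
Op 6: UPDATE a=3 (pending; pending now {a=3})
Final committed: {a=27, b=30, d=19}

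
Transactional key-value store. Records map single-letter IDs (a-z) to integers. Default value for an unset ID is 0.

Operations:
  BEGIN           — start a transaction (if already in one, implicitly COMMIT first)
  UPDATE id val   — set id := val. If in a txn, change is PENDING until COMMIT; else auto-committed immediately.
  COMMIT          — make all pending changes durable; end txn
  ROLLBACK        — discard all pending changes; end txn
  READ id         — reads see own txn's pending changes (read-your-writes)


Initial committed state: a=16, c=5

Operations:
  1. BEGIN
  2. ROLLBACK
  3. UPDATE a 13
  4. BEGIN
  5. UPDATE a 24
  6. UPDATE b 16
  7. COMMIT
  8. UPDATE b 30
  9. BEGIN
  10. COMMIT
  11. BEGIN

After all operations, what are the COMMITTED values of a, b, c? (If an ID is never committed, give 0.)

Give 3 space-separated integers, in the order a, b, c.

Initial committed: {a=16, c=5}
Op 1: BEGIN: in_txn=True, pending={}
Op 2: ROLLBACK: discarded pending []; in_txn=False
Op 3: UPDATE a=13 (auto-commit; committed a=13)
Op 4: BEGIN: in_txn=True, pending={}
Op 5: UPDATE a=24 (pending; pending now {a=24})
Op 6: UPDATE b=16 (pending; pending now {a=24, b=16})
Op 7: COMMIT: merged ['a', 'b'] into committed; committed now {a=24, b=16, c=5}
Op 8: UPDATE b=30 (auto-commit; committed b=30)
Op 9: BEGIN: in_txn=True, pending={}
Op 10: COMMIT: merged [] into committed; committed now {a=24, b=30, c=5}
Op 11: BEGIN: in_txn=True, pending={}
Final committed: {a=24, b=30, c=5}

Answer: 24 30 5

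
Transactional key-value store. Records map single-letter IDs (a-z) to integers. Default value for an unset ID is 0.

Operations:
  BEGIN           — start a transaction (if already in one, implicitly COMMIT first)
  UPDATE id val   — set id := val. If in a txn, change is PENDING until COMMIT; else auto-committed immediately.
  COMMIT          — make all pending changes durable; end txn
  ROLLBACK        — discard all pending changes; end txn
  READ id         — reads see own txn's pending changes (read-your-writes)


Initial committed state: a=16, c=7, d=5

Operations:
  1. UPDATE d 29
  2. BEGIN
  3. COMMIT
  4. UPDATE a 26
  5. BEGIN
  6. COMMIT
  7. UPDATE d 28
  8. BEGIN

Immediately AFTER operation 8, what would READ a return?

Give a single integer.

Answer: 26

Derivation:
Initial committed: {a=16, c=7, d=5}
Op 1: UPDATE d=29 (auto-commit; committed d=29)
Op 2: BEGIN: in_txn=True, pending={}
Op 3: COMMIT: merged [] into committed; committed now {a=16, c=7, d=29}
Op 4: UPDATE a=26 (auto-commit; committed a=26)
Op 5: BEGIN: in_txn=True, pending={}
Op 6: COMMIT: merged [] into committed; committed now {a=26, c=7, d=29}
Op 7: UPDATE d=28 (auto-commit; committed d=28)
Op 8: BEGIN: in_txn=True, pending={}
After op 8: visible(a) = 26 (pending={}, committed={a=26, c=7, d=28})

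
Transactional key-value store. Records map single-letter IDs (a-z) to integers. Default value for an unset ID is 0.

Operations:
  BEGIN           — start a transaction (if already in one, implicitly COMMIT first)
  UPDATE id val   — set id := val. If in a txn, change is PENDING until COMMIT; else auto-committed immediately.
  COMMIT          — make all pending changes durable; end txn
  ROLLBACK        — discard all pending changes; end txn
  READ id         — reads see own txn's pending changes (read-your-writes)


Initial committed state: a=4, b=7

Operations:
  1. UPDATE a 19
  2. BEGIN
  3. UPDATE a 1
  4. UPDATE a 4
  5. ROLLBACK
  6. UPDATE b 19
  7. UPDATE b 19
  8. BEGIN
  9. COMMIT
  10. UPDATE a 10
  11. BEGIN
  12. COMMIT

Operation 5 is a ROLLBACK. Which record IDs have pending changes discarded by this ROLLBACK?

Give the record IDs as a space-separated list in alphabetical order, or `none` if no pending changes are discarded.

Answer: a

Derivation:
Initial committed: {a=4, b=7}
Op 1: UPDATE a=19 (auto-commit; committed a=19)
Op 2: BEGIN: in_txn=True, pending={}
Op 3: UPDATE a=1 (pending; pending now {a=1})
Op 4: UPDATE a=4 (pending; pending now {a=4})
Op 5: ROLLBACK: discarded pending ['a']; in_txn=False
Op 6: UPDATE b=19 (auto-commit; committed b=19)
Op 7: UPDATE b=19 (auto-commit; committed b=19)
Op 8: BEGIN: in_txn=True, pending={}
Op 9: COMMIT: merged [] into committed; committed now {a=19, b=19}
Op 10: UPDATE a=10 (auto-commit; committed a=10)
Op 11: BEGIN: in_txn=True, pending={}
Op 12: COMMIT: merged [] into committed; committed now {a=10, b=19}
ROLLBACK at op 5 discards: ['a']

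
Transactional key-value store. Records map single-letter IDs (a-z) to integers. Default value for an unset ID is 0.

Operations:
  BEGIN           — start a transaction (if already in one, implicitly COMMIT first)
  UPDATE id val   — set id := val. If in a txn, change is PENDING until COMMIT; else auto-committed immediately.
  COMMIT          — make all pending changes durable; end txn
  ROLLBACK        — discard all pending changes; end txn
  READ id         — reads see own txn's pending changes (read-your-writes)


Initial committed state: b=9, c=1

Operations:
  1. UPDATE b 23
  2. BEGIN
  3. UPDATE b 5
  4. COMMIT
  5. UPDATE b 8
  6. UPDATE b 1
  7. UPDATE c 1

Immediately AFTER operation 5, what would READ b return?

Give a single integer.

Answer: 8

Derivation:
Initial committed: {b=9, c=1}
Op 1: UPDATE b=23 (auto-commit; committed b=23)
Op 2: BEGIN: in_txn=True, pending={}
Op 3: UPDATE b=5 (pending; pending now {b=5})
Op 4: COMMIT: merged ['b'] into committed; committed now {b=5, c=1}
Op 5: UPDATE b=8 (auto-commit; committed b=8)
After op 5: visible(b) = 8 (pending={}, committed={b=8, c=1})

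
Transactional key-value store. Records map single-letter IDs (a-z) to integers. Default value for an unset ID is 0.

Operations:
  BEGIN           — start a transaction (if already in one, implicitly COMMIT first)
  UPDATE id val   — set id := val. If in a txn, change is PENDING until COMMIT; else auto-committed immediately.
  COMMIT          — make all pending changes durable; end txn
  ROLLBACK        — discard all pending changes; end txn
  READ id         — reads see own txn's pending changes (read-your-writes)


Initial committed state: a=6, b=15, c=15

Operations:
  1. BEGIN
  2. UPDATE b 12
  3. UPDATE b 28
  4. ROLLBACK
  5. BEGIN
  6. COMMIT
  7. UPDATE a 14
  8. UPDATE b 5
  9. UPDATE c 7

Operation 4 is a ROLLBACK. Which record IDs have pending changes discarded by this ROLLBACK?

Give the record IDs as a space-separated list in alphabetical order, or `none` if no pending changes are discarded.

Answer: b

Derivation:
Initial committed: {a=6, b=15, c=15}
Op 1: BEGIN: in_txn=True, pending={}
Op 2: UPDATE b=12 (pending; pending now {b=12})
Op 3: UPDATE b=28 (pending; pending now {b=28})
Op 4: ROLLBACK: discarded pending ['b']; in_txn=False
Op 5: BEGIN: in_txn=True, pending={}
Op 6: COMMIT: merged [] into committed; committed now {a=6, b=15, c=15}
Op 7: UPDATE a=14 (auto-commit; committed a=14)
Op 8: UPDATE b=5 (auto-commit; committed b=5)
Op 9: UPDATE c=7 (auto-commit; committed c=7)
ROLLBACK at op 4 discards: ['b']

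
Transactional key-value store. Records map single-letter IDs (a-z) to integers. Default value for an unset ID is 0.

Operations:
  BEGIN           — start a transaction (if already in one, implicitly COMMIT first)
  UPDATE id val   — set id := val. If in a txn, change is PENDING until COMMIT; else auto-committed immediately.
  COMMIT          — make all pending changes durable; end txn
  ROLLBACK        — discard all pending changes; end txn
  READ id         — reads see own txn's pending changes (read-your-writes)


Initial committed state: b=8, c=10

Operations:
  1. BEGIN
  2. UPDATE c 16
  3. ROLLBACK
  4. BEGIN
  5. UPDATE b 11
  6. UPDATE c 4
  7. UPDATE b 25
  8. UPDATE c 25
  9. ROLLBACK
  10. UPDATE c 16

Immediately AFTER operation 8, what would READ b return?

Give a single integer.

Answer: 25

Derivation:
Initial committed: {b=8, c=10}
Op 1: BEGIN: in_txn=True, pending={}
Op 2: UPDATE c=16 (pending; pending now {c=16})
Op 3: ROLLBACK: discarded pending ['c']; in_txn=False
Op 4: BEGIN: in_txn=True, pending={}
Op 5: UPDATE b=11 (pending; pending now {b=11})
Op 6: UPDATE c=4 (pending; pending now {b=11, c=4})
Op 7: UPDATE b=25 (pending; pending now {b=25, c=4})
Op 8: UPDATE c=25 (pending; pending now {b=25, c=25})
After op 8: visible(b) = 25 (pending={b=25, c=25}, committed={b=8, c=10})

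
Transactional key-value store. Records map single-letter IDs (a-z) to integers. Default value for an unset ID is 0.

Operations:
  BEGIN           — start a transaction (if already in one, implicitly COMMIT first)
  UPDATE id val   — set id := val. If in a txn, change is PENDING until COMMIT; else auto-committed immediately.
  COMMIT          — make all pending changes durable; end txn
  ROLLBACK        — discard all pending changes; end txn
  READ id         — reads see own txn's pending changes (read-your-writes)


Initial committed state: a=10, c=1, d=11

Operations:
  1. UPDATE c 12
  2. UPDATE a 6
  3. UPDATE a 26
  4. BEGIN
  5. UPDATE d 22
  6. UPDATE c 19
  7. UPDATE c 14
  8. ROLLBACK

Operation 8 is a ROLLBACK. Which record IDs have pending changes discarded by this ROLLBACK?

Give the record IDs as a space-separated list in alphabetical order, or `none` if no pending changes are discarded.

Initial committed: {a=10, c=1, d=11}
Op 1: UPDATE c=12 (auto-commit; committed c=12)
Op 2: UPDATE a=6 (auto-commit; committed a=6)
Op 3: UPDATE a=26 (auto-commit; committed a=26)
Op 4: BEGIN: in_txn=True, pending={}
Op 5: UPDATE d=22 (pending; pending now {d=22})
Op 6: UPDATE c=19 (pending; pending now {c=19, d=22})
Op 7: UPDATE c=14 (pending; pending now {c=14, d=22})
Op 8: ROLLBACK: discarded pending ['c', 'd']; in_txn=False
ROLLBACK at op 8 discards: ['c', 'd']

Answer: c d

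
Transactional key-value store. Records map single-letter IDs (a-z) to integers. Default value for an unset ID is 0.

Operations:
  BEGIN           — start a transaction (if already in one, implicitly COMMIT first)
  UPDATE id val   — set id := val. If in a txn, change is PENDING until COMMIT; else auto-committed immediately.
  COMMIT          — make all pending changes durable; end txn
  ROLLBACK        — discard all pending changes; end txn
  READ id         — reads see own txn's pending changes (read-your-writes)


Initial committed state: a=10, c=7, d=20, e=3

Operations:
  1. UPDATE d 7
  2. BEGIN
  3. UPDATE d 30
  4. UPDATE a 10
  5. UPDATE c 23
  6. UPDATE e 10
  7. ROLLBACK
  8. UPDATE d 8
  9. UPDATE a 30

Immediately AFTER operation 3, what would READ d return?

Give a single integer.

Initial committed: {a=10, c=7, d=20, e=3}
Op 1: UPDATE d=7 (auto-commit; committed d=7)
Op 2: BEGIN: in_txn=True, pending={}
Op 3: UPDATE d=30 (pending; pending now {d=30})
After op 3: visible(d) = 30 (pending={d=30}, committed={a=10, c=7, d=7, e=3})

Answer: 30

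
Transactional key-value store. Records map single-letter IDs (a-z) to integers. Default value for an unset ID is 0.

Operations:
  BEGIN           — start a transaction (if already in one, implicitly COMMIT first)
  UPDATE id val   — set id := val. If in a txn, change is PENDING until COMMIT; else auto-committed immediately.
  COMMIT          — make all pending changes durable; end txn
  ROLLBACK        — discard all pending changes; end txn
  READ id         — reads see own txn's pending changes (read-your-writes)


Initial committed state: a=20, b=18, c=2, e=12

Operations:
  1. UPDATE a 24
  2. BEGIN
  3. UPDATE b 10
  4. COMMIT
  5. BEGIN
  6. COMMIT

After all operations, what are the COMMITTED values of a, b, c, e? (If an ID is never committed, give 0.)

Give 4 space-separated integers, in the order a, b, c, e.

Initial committed: {a=20, b=18, c=2, e=12}
Op 1: UPDATE a=24 (auto-commit; committed a=24)
Op 2: BEGIN: in_txn=True, pending={}
Op 3: UPDATE b=10 (pending; pending now {b=10})
Op 4: COMMIT: merged ['b'] into committed; committed now {a=24, b=10, c=2, e=12}
Op 5: BEGIN: in_txn=True, pending={}
Op 6: COMMIT: merged [] into committed; committed now {a=24, b=10, c=2, e=12}
Final committed: {a=24, b=10, c=2, e=12}

Answer: 24 10 2 12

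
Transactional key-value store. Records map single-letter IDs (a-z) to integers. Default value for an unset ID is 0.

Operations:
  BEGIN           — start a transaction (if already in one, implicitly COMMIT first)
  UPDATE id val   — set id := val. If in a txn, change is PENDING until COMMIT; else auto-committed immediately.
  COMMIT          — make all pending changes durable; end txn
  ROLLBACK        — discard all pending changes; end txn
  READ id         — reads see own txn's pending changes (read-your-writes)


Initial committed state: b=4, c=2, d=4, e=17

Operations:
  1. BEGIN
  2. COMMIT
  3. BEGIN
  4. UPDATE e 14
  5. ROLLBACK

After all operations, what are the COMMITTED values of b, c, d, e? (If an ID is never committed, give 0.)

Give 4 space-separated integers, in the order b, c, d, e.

Answer: 4 2 4 17

Derivation:
Initial committed: {b=4, c=2, d=4, e=17}
Op 1: BEGIN: in_txn=True, pending={}
Op 2: COMMIT: merged [] into committed; committed now {b=4, c=2, d=4, e=17}
Op 3: BEGIN: in_txn=True, pending={}
Op 4: UPDATE e=14 (pending; pending now {e=14})
Op 5: ROLLBACK: discarded pending ['e']; in_txn=False
Final committed: {b=4, c=2, d=4, e=17}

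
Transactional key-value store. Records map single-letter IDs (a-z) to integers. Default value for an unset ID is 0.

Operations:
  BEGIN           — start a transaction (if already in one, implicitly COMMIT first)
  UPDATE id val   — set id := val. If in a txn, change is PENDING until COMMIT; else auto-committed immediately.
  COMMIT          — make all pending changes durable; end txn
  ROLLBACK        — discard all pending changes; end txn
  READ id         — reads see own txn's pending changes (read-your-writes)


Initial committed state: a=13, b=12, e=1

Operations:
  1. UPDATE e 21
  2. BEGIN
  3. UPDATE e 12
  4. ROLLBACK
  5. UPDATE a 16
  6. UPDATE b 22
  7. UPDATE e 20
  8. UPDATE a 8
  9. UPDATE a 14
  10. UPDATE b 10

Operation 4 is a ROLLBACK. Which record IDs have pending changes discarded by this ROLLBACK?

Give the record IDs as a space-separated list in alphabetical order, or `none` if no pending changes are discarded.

Initial committed: {a=13, b=12, e=1}
Op 1: UPDATE e=21 (auto-commit; committed e=21)
Op 2: BEGIN: in_txn=True, pending={}
Op 3: UPDATE e=12 (pending; pending now {e=12})
Op 4: ROLLBACK: discarded pending ['e']; in_txn=False
Op 5: UPDATE a=16 (auto-commit; committed a=16)
Op 6: UPDATE b=22 (auto-commit; committed b=22)
Op 7: UPDATE e=20 (auto-commit; committed e=20)
Op 8: UPDATE a=8 (auto-commit; committed a=8)
Op 9: UPDATE a=14 (auto-commit; committed a=14)
Op 10: UPDATE b=10 (auto-commit; committed b=10)
ROLLBACK at op 4 discards: ['e']

Answer: e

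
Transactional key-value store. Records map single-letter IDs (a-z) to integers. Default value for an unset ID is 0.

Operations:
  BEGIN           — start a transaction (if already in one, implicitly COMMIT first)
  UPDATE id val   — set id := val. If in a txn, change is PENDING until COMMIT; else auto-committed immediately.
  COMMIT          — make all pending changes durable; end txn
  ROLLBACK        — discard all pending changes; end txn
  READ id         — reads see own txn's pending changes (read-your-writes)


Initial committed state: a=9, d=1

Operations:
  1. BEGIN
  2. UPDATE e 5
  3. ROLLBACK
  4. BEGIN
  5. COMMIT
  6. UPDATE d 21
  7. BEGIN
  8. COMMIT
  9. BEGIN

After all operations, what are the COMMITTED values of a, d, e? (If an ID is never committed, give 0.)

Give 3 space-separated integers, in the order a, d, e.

Initial committed: {a=9, d=1}
Op 1: BEGIN: in_txn=True, pending={}
Op 2: UPDATE e=5 (pending; pending now {e=5})
Op 3: ROLLBACK: discarded pending ['e']; in_txn=False
Op 4: BEGIN: in_txn=True, pending={}
Op 5: COMMIT: merged [] into committed; committed now {a=9, d=1}
Op 6: UPDATE d=21 (auto-commit; committed d=21)
Op 7: BEGIN: in_txn=True, pending={}
Op 8: COMMIT: merged [] into committed; committed now {a=9, d=21}
Op 9: BEGIN: in_txn=True, pending={}
Final committed: {a=9, d=21}

Answer: 9 21 0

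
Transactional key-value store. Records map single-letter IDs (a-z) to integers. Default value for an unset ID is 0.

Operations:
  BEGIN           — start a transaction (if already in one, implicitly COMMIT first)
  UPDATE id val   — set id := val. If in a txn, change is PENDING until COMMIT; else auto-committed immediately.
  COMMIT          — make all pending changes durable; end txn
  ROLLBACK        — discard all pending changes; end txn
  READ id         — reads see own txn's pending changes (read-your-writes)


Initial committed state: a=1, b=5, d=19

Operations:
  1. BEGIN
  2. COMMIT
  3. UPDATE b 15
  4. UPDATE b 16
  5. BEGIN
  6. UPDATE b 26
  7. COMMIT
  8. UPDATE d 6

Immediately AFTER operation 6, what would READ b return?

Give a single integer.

Initial committed: {a=1, b=5, d=19}
Op 1: BEGIN: in_txn=True, pending={}
Op 2: COMMIT: merged [] into committed; committed now {a=1, b=5, d=19}
Op 3: UPDATE b=15 (auto-commit; committed b=15)
Op 4: UPDATE b=16 (auto-commit; committed b=16)
Op 5: BEGIN: in_txn=True, pending={}
Op 6: UPDATE b=26 (pending; pending now {b=26})
After op 6: visible(b) = 26 (pending={b=26}, committed={a=1, b=16, d=19})

Answer: 26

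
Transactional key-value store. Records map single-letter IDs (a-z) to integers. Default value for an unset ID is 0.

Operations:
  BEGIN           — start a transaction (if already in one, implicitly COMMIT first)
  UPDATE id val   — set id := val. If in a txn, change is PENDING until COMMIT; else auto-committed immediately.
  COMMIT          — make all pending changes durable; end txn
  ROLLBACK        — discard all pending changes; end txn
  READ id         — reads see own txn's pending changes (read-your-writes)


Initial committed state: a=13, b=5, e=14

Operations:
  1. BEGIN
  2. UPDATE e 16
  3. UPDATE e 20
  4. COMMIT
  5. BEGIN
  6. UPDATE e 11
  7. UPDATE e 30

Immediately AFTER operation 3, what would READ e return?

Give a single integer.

Answer: 20

Derivation:
Initial committed: {a=13, b=5, e=14}
Op 1: BEGIN: in_txn=True, pending={}
Op 2: UPDATE e=16 (pending; pending now {e=16})
Op 3: UPDATE e=20 (pending; pending now {e=20})
After op 3: visible(e) = 20 (pending={e=20}, committed={a=13, b=5, e=14})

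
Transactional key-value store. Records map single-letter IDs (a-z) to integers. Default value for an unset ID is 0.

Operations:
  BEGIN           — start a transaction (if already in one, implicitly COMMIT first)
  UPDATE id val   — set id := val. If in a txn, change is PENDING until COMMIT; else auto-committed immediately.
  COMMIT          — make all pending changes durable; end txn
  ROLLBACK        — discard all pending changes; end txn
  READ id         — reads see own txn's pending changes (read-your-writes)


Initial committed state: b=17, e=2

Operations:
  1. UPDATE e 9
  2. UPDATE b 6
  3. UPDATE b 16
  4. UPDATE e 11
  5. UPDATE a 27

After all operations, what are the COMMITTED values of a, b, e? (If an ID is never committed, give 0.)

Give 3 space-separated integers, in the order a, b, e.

Initial committed: {b=17, e=2}
Op 1: UPDATE e=9 (auto-commit; committed e=9)
Op 2: UPDATE b=6 (auto-commit; committed b=6)
Op 3: UPDATE b=16 (auto-commit; committed b=16)
Op 4: UPDATE e=11 (auto-commit; committed e=11)
Op 5: UPDATE a=27 (auto-commit; committed a=27)
Final committed: {a=27, b=16, e=11}

Answer: 27 16 11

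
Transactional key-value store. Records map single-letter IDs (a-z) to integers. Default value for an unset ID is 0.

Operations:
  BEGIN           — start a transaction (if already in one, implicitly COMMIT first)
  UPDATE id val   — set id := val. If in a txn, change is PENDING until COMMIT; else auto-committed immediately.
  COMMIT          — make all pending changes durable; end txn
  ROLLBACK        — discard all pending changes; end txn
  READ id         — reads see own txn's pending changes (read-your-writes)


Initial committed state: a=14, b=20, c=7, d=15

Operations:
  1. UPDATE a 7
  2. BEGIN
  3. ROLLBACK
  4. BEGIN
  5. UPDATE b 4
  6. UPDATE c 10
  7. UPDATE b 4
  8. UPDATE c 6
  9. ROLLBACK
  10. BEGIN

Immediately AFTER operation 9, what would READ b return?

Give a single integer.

Initial committed: {a=14, b=20, c=7, d=15}
Op 1: UPDATE a=7 (auto-commit; committed a=7)
Op 2: BEGIN: in_txn=True, pending={}
Op 3: ROLLBACK: discarded pending []; in_txn=False
Op 4: BEGIN: in_txn=True, pending={}
Op 5: UPDATE b=4 (pending; pending now {b=4})
Op 6: UPDATE c=10 (pending; pending now {b=4, c=10})
Op 7: UPDATE b=4 (pending; pending now {b=4, c=10})
Op 8: UPDATE c=6 (pending; pending now {b=4, c=6})
Op 9: ROLLBACK: discarded pending ['b', 'c']; in_txn=False
After op 9: visible(b) = 20 (pending={}, committed={a=7, b=20, c=7, d=15})

Answer: 20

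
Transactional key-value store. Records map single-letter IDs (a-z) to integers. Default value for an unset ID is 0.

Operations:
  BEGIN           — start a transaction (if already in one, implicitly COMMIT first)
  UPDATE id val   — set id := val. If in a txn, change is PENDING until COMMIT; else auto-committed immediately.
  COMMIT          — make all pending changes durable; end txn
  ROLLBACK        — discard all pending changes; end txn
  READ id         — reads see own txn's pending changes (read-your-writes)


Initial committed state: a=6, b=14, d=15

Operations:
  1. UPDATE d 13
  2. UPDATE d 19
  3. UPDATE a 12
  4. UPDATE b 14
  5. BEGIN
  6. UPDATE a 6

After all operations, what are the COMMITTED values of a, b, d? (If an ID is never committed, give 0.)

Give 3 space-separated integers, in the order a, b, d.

Answer: 12 14 19

Derivation:
Initial committed: {a=6, b=14, d=15}
Op 1: UPDATE d=13 (auto-commit; committed d=13)
Op 2: UPDATE d=19 (auto-commit; committed d=19)
Op 3: UPDATE a=12 (auto-commit; committed a=12)
Op 4: UPDATE b=14 (auto-commit; committed b=14)
Op 5: BEGIN: in_txn=True, pending={}
Op 6: UPDATE a=6 (pending; pending now {a=6})
Final committed: {a=12, b=14, d=19}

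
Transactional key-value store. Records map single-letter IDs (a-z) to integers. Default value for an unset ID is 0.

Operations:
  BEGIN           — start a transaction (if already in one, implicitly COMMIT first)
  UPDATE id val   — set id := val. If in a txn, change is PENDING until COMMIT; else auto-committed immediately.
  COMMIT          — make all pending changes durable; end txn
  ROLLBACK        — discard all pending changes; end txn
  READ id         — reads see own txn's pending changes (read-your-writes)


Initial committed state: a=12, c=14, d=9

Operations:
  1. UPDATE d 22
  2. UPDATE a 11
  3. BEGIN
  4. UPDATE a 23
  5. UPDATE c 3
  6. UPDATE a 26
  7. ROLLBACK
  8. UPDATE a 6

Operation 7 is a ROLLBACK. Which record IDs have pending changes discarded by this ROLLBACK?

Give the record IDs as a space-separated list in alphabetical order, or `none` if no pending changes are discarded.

Initial committed: {a=12, c=14, d=9}
Op 1: UPDATE d=22 (auto-commit; committed d=22)
Op 2: UPDATE a=11 (auto-commit; committed a=11)
Op 3: BEGIN: in_txn=True, pending={}
Op 4: UPDATE a=23 (pending; pending now {a=23})
Op 5: UPDATE c=3 (pending; pending now {a=23, c=3})
Op 6: UPDATE a=26 (pending; pending now {a=26, c=3})
Op 7: ROLLBACK: discarded pending ['a', 'c']; in_txn=False
Op 8: UPDATE a=6 (auto-commit; committed a=6)
ROLLBACK at op 7 discards: ['a', 'c']

Answer: a c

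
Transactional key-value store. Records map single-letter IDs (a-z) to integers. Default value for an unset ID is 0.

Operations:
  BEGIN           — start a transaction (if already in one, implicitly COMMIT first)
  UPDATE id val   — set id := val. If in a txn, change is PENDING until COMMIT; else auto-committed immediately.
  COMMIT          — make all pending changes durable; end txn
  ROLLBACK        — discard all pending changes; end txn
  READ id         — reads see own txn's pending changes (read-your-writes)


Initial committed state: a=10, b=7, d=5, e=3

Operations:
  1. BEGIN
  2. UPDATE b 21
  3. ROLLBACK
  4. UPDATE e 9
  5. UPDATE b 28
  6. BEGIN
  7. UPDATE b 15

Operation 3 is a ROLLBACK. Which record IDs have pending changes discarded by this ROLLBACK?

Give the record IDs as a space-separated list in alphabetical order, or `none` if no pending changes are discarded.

Initial committed: {a=10, b=7, d=5, e=3}
Op 1: BEGIN: in_txn=True, pending={}
Op 2: UPDATE b=21 (pending; pending now {b=21})
Op 3: ROLLBACK: discarded pending ['b']; in_txn=False
Op 4: UPDATE e=9 (auto-commit; committed e=9)
Op 5: UPDATE b=28 (auto-commit; committed b=28)
Op 6: BEGIN: in_txn=True, pending={}
Op 7: UPDATE b=15 (pending; pending now {b=15})
ROLLBACK at op 3 discards: ['b']

Answer: b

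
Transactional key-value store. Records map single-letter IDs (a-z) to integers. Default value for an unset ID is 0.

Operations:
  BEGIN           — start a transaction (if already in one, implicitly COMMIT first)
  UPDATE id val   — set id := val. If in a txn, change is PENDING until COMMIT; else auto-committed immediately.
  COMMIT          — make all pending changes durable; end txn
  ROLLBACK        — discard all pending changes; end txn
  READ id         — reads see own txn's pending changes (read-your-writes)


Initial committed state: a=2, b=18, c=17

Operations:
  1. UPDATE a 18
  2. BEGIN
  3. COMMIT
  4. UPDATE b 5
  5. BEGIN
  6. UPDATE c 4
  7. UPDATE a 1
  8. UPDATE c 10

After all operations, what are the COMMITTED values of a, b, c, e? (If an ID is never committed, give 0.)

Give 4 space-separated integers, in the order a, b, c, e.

Answer: 18 5 17 0

Derivation:
Initial committed: {a=2, b=18, c=17}
Op 1: UPDATE a=18 (auto-commit; committed a=18)
Op 2: BEGIN: in_txn=True, pending={}
Op 3: COMMIT: merged [] into committed; committed now {a=18, b=18, c=17}
Op 4: UPDATE b=5 (auto-commit; committed b=5)
Op 5: BEGIN: in_txn=True, pending={}
Op 6: UPDATE c=4 (pending; pending now {c=4})
Op 7: UPDATE a=1 (pending; pending now {a=1, c=4})
Op 8: UPDATE c=10 (pending; pending now {a=1, c=10})
Final committed: {a=18, b=5, c=17}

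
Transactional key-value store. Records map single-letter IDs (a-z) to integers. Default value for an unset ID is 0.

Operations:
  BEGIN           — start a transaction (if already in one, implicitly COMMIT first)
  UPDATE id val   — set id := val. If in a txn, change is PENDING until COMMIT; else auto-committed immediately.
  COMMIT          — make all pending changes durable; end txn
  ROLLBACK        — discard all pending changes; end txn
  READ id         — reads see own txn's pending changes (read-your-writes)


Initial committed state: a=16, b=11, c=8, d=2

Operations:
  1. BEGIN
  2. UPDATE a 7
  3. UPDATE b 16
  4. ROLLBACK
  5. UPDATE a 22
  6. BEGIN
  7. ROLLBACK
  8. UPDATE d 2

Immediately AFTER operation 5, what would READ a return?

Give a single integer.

Initial committed: {a=16, b=11, c=8, d=2}
Op 1: BEGIN: in_txn=True, pending={}
Op 2: UPDATE a=7 (pending; pending now {a=7})
Op 3: UPDATE b=16 (pending; pending now {a=7, b=16})
Op 4: ROLLBACK: discarded pending ['a', 'b']; in_txn=False
Op 5: UPDATE a=22 (auto-commit; committed a=22)
After op 5: visible(a) = 22 (pending={}, committed={a=22, b=11, c=8, d=2})

Answer: 22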